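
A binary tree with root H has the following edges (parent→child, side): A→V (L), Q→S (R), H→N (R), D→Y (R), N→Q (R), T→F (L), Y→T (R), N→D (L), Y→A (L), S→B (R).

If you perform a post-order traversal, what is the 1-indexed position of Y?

5

Post-order visits the left subtree, then the right subtree, then the node.
At H: no left child.
At H: go right to N.
  At N: go left to D.
    At D: no left child.
    At D: go right to Y.
      At Y: go left to A.
        At A: go left to V.
          V is a leaf — visit V.
        At A: no right child.
        Visit A.
      At Y: go right to T.
        At T: go left to F.
          F is a leaf — visit F.
        At T: no right child.
        Visit T.
      Visit Y.
    Visit D.
  At N: go right to Q.
    At Q: no left child.
    At Q: go right to S.
      At S: no left child.
      At S: go right to B.
        B is a leaf — visit B.
      Visit S.
    Visit Q.
  Visit N.
Visit H.
Full post-order sequence: V, A, F, T, Y, D, B, S, Q, N, H.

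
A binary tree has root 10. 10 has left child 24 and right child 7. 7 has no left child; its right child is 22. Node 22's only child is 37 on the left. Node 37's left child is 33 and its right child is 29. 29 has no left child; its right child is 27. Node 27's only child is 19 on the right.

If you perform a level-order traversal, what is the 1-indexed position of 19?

9

Level-order visits nodes level by level from the root, left to right within each level.
Level 0: 10
Level 1: 24, 7
Level 2: 22
Level 3: 37
Level 4: 33, 29
Level 5: 27
Level 6: 19
Full level-order sequence: 10, 24, 7, 22, 37, 33, 29, 27, 19.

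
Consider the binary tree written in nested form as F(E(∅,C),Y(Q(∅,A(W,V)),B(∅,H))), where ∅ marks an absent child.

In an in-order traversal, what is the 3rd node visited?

F

In-order visits the left subtree, then the node, then the right subtree.
At F: go left to E.
  At E: no left child.
  Visit E.
  At E: go right to C.
    C is a leaf — visit C.
Visit F.
At F: go right to Y.
  At Y: go left to Q.
    At Q: no left child.
    Visit Q.
    At Q: go right to A.
      At A: go left to W.
        W is a leaf — visit W.
      Visit A.
      At A: go right to V.
        V is a leaf — visit V.
  Visit Y.
  At Y: go right to B.
    At B: no left child.
    Visit B.
    At B: go right to H.
      H is a leaf — visit H.
Full in-order sequence: E, C, F, Q, W, A, V, Y, B, H.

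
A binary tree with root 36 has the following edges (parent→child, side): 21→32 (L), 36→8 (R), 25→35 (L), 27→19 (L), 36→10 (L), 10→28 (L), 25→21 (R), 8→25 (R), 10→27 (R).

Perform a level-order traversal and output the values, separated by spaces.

Level-order visits nodes level by level from the root, left to right within each level.
Level 0: 36
Level 1: 10, 8
Level 2: 28, 27, 25
Level 3: 19, 35, 21
Level 4: 32

36 10 8 28 27 25 19 35 21 32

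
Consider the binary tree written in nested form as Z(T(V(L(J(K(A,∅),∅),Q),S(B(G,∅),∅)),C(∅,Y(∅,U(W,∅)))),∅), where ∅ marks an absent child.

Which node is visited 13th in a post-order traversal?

C

Post-order visits the left subtree, then the right subtree, then the node.
At Z: go left to T.
  At T: go left to V.
    At V: go left to L.
      At L: go left to J.
        At J: go left to K.
          At K: go left to A.
            A is a leaf — visit A.
          At K: no right child.
          Visit K.
        At J: no right child.
        Visit J.
      At L: go right to Q.
        Q is a leaf — visit Q.
      Visit L.
    At V: go right to S.
      At S: go left to B.
        At B: go left to G.
          G is a leaf — visit G.
        At B: no right child.
        Visit B.
      At S: no right child.
      Visit S.
    Visit V.
  At T: go right to C.
    At C: no left child.
    At C: go right to Y.
      At Y: no left child.
      At Y: go right to U.
        At U: go left to W.
          W is a leaf — visit W.
        At U: no right child.
        Visit U.
      Visit Y.
    Visit C.
  Visit T.
At Z: no right child.
Visit Z.
Full post-order sequence: A, K, J, Q, L, G, B, S, V, W, U, Y, C, T, Z.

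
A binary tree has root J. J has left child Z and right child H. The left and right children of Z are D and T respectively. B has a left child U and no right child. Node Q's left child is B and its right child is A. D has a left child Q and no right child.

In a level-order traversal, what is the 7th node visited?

B

Level-order visits nodes level by level from the root, left to right within each level.
Level 0: J
Level 1: Z, H
Level 2: D, T
Level 3: Q
Level 4: B, A
Level 5: U
Full level-order sequence: J, Z, H, D, T, Q, B, A, U.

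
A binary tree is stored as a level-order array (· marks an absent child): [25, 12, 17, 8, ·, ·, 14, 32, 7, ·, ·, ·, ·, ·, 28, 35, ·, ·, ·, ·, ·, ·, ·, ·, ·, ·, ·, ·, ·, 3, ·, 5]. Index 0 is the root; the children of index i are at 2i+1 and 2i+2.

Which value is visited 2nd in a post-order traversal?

35

Post-order visits the left subtree, then the right subtree, then the node.
At 25: go left to 12.
  At 12: go left to 8.
    At 8: go left to 32.
      At 32: go left to 35.
        At 35: go left to 5.
          5 is a leaf — visit 5.
        At 35: no right child.
        Visit 35.
      At 32: no right child.
      Visit 32.
    At 8: go right to 7.
      7 is a leaf — visit 7.
    Visit 8.
  At 12: no right child.
  Visit 12.
At 25: go right to 17.
  At 17: no left child.
  At 17: go right to 14.
    At 14: no left child.
    At 14: go right to 28.
      At 28: go left to 3.
        3 is a leaf — visit 3.
      At 28: no right child.
      Visit 28.
    Visit 14.
  Visit 17.
Visit 25.
Full post-order sequence: 5, 35, 32, 7, 8, 12, 3, 28, 14, 17, 25.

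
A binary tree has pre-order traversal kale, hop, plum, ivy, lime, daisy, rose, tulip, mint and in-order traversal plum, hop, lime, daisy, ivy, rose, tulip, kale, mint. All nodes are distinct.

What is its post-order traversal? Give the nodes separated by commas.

The first element of pre-order is the root; it splits in-order into left and right subtrees.
Root kale: left subtree has 7 nodes {plum, hop, lime, daisy, ivy, rose, tulip}, right has 1 {mint}.
  Root hop: left subtree has 1 node {plum}, right has 5 {lime, daisy, ivy, rose, tulip}.
    Root ivy: left subtree has 2 nodes {lime, daisy}, right has 2 {rose, tulip}.
      Root lime: left subtree has 0 nodes { }, right has 1 {daisy}.
      Root rose: left subtree has 0 nodes { }, right has 1 {tulip}.

plum, daisy, lime, tulip, rose, ivy, hop, mint, kale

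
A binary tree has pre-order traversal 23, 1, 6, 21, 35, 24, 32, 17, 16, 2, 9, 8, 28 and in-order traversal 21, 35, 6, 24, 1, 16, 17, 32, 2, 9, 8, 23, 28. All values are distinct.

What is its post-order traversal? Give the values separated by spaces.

35 21 24 6 16 17 8 9 2 32 1 28 23

The first element of pre-order is the root; it splits in-order into left and right subtrees.
Root 23: left subtree has 11 nodes {21, 35, 6, 24, 1, 16, 17, 32, 2, 9, 8}, right has 1 {28}.
  Root 1: left subtree has 4 nodes {21, 35, 6, 24}, right has 6 {16, 17, 32, 2, 9, 8}.
    Root 6: left subtree has 2 nodes {21, 35}, right has 1 {24}.
      Root 21: left subtree has 0 nodes { }, right has 1 {35}.
    Root 32: left subtree has 2 nodes {16, 17}, right has 3 {2, 9, 8}.
      Root 17: left subtree has 1 node {16}, right has 0 { }.
      Root 2: left subtree has 0 nodes { }, right has 2 {9, 8}.
        Root 9: left subtree has 0 nodes { }, right has 1 {8}.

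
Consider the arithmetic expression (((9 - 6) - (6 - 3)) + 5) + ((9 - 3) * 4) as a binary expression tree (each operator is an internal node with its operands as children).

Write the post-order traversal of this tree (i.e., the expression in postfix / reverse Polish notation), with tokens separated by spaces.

9 6 - 6 3 - - 5 + 9 3 - 4 * +

Post-order on an expression tree gives postfix notation: for each operator, emit left operand, right operand, then the operator.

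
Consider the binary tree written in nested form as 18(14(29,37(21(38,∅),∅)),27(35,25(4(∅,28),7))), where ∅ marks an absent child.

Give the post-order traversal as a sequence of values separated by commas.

29, 38, 21, 37, 14, 35, 28, 4, 7, 25, 27, 18

Post-order visits the left subtree, then the right subtree, then the node.
At 18: go left to 14.
  At 14: go left to 29.
    29 is a leaf — visit 29.
  At 14: go right to 37.
    At 37: go left to 21.
      At 21: go left to 38.
        38 is a leaf — visit 38.
      At 21: no right child.
      Visit 21.
    At 37: no right child.
    Visit 37.
  Visit 14.
At 18: go right to 27.
  At 27: go left to 35.
    35 is a leaf — visit 35.
  At 27: go right to 25.
    At 25: go left to 4.
      At 4: no left child.
      At 4: go right to 28.
        28 is a leaf — visit 28.
      Visit 4.
    At 25: go right to 7.
      7 is a leaf — visit 7.
    Visit 25.
  Visit 27.
Visit 18.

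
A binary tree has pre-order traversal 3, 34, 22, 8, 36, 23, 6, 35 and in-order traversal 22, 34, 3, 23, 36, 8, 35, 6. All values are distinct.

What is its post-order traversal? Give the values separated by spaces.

22 34 23 36 35 6 8 3

The first element of pre-order is the root; it splits in-order into left and right subtrees.
Root 3: left subtree has 2 nodes {22, 34}, right has 5 {23, 36, 8, 35, 6}.
  Root 34: left subtree has 1 node {22}, right has 0 { }.
  Root 8: left subtree has 2 nodes {23, 36}, right has 2 {35, 6}.
    Root 36: left subtree has 1 node {23}, right has 0 { }.
    Root 6: left subtree has 1 node {35}, right has 0 { }.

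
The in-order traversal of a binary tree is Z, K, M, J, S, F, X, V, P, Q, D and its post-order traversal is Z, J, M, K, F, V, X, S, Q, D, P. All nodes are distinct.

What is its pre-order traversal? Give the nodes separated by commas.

The last element of post-order is the root; it splits in-order into left and right subtrees.
Root P: left subtree has 8 nodes {Z, K, M, J, S, F, X, V}, right has 2 {Q, D}.
  Root S: left subtree has 4 nodes {Z, K, M, J}, right has 3 {F, X, V}.
    Root K: left subtree has 1 node {Z}, right has 2 {M, J}.
      Root M: left subtree has 0 nodes { }, right has 1 {J}.
    Root X: left subtree has 1 node {F}, right has 1 {V}.
  Root D: left subtree has 1 node {Q}, right has 0 { }.

P, S, K, Z, M, J, X, F, V, D, Q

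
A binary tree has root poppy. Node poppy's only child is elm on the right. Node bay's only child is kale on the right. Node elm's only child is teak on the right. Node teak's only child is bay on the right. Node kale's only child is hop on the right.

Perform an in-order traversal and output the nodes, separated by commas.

poppy, elm, teak, bay, kale, hop

In-order visits the left subtree, then the node, then the right subtree.
At poppy: no left child.
Visit poppy.
At poppy: go right to elm.
  At elm: no left child.
  Visit elm.
  At elm: go right to teak.
    At teak: no left child.
    Visit teak.
    At teak: go right to bay.
      At bay: no left child.
      Visit bay.
      At bay: go right to kale.
        At kale: no left child.
        Visit kale.
        At kale: go right to hop.
          hop is a leaf — visit hop.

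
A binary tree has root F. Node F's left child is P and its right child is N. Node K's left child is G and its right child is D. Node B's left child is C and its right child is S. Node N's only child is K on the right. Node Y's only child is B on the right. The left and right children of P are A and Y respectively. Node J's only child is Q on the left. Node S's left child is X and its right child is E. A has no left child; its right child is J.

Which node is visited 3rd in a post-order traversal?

Post-order visits the left subtree, then the right subtree, then the node.
At F: go left to P.
  At P: go left to A.
    At A: no left child.
    At A: go right to J.
      At J: go left to Q.
        Q is a leaf — visit Q.
      At J: no right child.
      Visit J.
    Visit A.
  At P: go right to Y.
    At Y: no left child.
    At Y: go right to B.
      At B: go left to C.
        C is a leaf — visit C.
      At B: go right to S.
        At S: go left to X.
          X is a leaf — visit X.
        At S: go right to E.
          E is a leaf — visit E.
        Visit S.
      Visit B.
    Visit Y.
  Visit P.
At F: go right to N.
  At N: no left child.
  At N: go right to K.
    At K: go left to G.
      G is a leaf — visit G.
    At K: go right to D.
      D is a leaf — visit D.
    Visit K.
  Visit N.
Visit F.
Full post-order sequence: Q, J, A, C, X, E, S, B, Y, P, G, D, K, N, F.

A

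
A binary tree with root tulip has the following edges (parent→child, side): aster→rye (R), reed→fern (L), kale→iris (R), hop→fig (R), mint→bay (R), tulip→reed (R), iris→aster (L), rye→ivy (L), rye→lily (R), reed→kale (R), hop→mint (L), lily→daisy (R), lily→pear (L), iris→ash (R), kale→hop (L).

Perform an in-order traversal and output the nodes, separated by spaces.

In-order visits the left subtree, then the node, then the right subtree.
At tulip: no left child.
Visit tulip.
At tulip: go right to reed.
  At reed: go left to fern.
    fern is a leaf — visit fern.
  Visit reed.
  At reed: go right to kale.
    At kale: go left to hop.
      At hop: go left to mint.
        At mint: no left child.
        Visit mint.
        At mint: go right to bay.
          bay is a leaf — visit bay.
      Visit hop.
      At hop: go right to fig.
        fig is a leaf — visit fig.
    Visit kale.
    At kale: go right to iris.
      At iris: go left to aster.
        At aster: no left child.
        Visit aster.
        At aster: go right to rye.
          At rye: go left to ivy.
            ivy is a leaf — visit ivy.
          Visit rye.
          At rye: go right to lily.
            At lily: go left to pear.
              pear is a leaf — visit pear.
            Visit lily.
            At lily: go right to daisy.
              daisy is a leaf — visit daisy.
      Visit iris.
      At iris: go right to ash.
        ash is a leaf — visit ash.

tulip fern reed mint bay hop fig kale aster ivy rye pear lily daisy iris ash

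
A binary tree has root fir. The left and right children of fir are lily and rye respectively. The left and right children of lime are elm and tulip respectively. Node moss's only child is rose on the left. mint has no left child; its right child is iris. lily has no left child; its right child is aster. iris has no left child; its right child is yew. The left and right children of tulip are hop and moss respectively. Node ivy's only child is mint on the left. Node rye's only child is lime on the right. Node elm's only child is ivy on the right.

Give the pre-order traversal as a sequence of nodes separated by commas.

fir, lily, aster, rye, lime, elm, ivy, mint, iris, yew, tulip, hop, moss, rose

Pre-order visits the node, then its left subtree, then its right subtree.
Visit fir.
At fir: go left to lily.
  Visit lily.
  At lily: no left child.
  At lily: go right to aster.
    aster is a leaf — visit aster.
At fir: go right to rye.
  Visit rye.
  At rye: no left child.
  At rye: go right to lime.
    Visit lime.
    At lime: go left to elm.
      Visit elm.
      At elm: no left child.
      At elm: go right to ivy.
        Visit ivy.
        At ivy: go left to mint.
          Visit mint.
          At mint: no left child.
          At mint: go right to iris.
            Visit iris.
            At iris: no left child.
            At iris: go right to yew.
              yew is a leaf — visit yew.
        At ivy: no right child.
    At lime: go right to tulip.
      Visit tulip.
      At tulip: go left to hop.
        hop is a leaf — visit hop.
      At tulip: go right to moss.
        Visit moss.
        At moss: go left to rose.
          rose is a leaf — visit rose.
        At moss: no right child.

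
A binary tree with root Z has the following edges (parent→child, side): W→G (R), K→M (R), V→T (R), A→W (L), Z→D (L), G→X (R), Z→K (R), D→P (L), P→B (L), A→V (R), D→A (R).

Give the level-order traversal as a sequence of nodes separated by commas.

Z, D, K, P, A, M, B, W, V, G, T, X

Level-order visits nodes level by level from the root, left to right within each level.
Level 0: Z
Level 1: D, K
Level 2: P, A, M
Level 3: B, W, V
Level 4: G, T
Level 5: X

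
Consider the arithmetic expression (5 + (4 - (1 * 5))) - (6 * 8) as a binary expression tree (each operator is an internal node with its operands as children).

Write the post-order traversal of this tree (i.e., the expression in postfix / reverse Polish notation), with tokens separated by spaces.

5 4 1 5 * - + 6 8 * -

Post-order on an expression tree gives postfix notation: for each operator, emit left operand, right operand, then the operator.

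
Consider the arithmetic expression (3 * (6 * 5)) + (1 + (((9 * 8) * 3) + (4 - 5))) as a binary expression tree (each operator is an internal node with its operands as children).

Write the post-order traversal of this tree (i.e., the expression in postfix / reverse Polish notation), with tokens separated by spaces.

Post-order on an expression tree gives postfix notation: for each operator, emit left operand, right operand, then the operator.

3 6 5 * * 1 9 8 * 3 * 4 5 - + + +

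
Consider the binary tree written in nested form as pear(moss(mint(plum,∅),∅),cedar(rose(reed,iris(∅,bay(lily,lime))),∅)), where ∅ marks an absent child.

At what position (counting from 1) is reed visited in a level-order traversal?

7

Level-order visits nodes level by level from the root, left to right within each level.
Level 0: pear
Level 1: moss, cedar
Level 2: mint, rose
Level 3: plum, reed, iris
Level 4: bay
Level 5: lily, lime
Full level-order sequence: pear, moss, cedar, mint, rose, plum, reed, iris, bay, lily, lime.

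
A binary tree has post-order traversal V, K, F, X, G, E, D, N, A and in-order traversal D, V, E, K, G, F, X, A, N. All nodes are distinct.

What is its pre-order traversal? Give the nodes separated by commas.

The last element of post-order is the root; it splits in-order into left and right subtrees.
Root A: left subtree has 7 nodes {D, V, E, K, G, F, X}, right has 1 {N}.
  Root D: left subtree has 0 nodes { }, right has 6 {V, E, K, G, F, X}.
    Root E: left subtree has 1 node {V}, right has 4 {K, G, F, X}.
      Root G: left subtree has 1 node {K}, right has 2 {F, X}.
        Root X: left subtree has 1 node {F}, right has 0 { }.

A, D, E, V, G, K, X, F, N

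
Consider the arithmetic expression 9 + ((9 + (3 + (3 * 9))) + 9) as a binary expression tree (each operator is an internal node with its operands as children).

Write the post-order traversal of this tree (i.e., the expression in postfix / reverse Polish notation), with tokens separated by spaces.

9 9 3 3 9 * + + 9 + +

Post-order on an expression tree gives postfix notation: for each operator, emit left operand, right operand, then the operator.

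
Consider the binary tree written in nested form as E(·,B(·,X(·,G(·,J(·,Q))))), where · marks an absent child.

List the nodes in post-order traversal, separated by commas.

Q, J, G, X, B, E

Post-order visits the left subtree, then the right subtree, then the node.
At E: no left child.
At E: go right to B.
  At B: no left child.
  At B: go right to X.
    At X: no left child.
    At X: go right to G.
      At G: no left child.
      At G: go right to J.
        At J: no left child.
        At J: go right to Q.
          Q is a leaf — visit Q.
        Visit J.
      Visit G.
    Visit X.
  Visit B.
Visit E.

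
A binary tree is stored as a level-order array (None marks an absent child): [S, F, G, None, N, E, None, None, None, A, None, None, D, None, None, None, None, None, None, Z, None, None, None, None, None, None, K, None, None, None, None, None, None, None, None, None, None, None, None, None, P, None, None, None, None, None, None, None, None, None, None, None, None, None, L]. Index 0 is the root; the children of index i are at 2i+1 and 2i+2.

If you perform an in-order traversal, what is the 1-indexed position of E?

In-order visits the left subtree, then the node, then the right subtree.
At S: go left to F.
  At F: no left child.
  Visit F.
  At F: go right to N.
    At N: go left to A.
      At A: go left to Z.
        At Z: no left child.
        Visit Z.
        At Z: go right to P.
          P is a leaf — visit P.
      Visit A.
      At A: no right child.
    Visit N.
    At N: no right child.
Visit S.
At S: go right to G.
  At G: go left to E.
    At E: no left child.
    Visit E.
    At E: go right to D.
      At D: no left child.
      Visit D.
      At D: go right to K.
        At K: no left child.
        Visit K.
        At K: go right to L.
          L is a leaf — visit L.
  Visit G.
  At G: no right child.
Full in-order sequence: F, Z, P, A, N, S, E, D, K, L, G.

7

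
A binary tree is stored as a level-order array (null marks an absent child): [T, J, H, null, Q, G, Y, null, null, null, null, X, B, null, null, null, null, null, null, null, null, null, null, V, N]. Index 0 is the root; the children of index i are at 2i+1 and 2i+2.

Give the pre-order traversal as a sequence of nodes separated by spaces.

Pre-order visits the node, then its left subtree, then its right subtree.
Visit T.
At T: go left to J.
  Visit J.
  At J: no left child.
  At J: go right to Q.
    Q is a leaf — visit Q.
At T: go right to H.
  Visit H.
  At H: go left to G.
    Visit G.
    At G: go left to X.
      Visit X.
      At X: go left to V.
        V is a leaf — visit V.
      At X: go right to N.
        N is a leaf — visit N.
    At G: go right to B.
      B is a leaf — visit B.
  At H: go right to Y.
    Y is a leaf — visit Y.

T J Q H G X V N B Y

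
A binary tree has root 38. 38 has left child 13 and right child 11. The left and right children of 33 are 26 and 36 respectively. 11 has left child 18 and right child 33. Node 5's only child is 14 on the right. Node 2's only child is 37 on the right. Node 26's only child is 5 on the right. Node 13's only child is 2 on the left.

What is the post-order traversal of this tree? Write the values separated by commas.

37, 2, 13, 18, 14, 5, 26, 36, 33, 11, 38

Post-order visits the left subtree, then the right subtree, then the node.
At 38: go left to 13.
  At 13: go left to 2.
    At 2: no left child.
    At 2: go right to 37.
      37 is a leaf — visit 37.
    Visit 2.
  At 13: no right child.
  Visit 13.
At 38: go right to 11.
  At 11: go left to 18.
    18 is a leaf — visit 18.
  At 11: go right to 33.
    At 33: go left to 26.
      At 26: no left child.
      At 26: go right to 5.
        At 5: no left child.
        At 5: go right to 14.
          14 is a leaf — visit 14.
        Visit 5.
      Visit 26.
    At 33: go right to 36.
      36 is a leaf — visit 36.
    Visit 33.
  Visit 11.
Visit 38.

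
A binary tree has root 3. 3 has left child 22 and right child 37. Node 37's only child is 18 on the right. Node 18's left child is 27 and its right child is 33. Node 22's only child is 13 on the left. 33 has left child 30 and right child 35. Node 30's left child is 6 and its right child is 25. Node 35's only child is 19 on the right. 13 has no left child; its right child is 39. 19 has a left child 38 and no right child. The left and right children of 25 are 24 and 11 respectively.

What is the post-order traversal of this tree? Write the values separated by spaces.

Post-order visits the left subtree, then the right subtree, then the node.
At 3: go left to 22.
  At 22: go left to 13.
    At 13: no left child.
    At 13: go right to 39.
      39 is a leaf — visit 39.
    Visit 13.
  At 22: no right child.
  Visit 22.
At 3: go right to 37.
  At 37: no left child.
  At 37: go right to 18.
    At 18: go left to 27.
      27 is a leaf — visit 27.
    At 18: go right to 33.
      At 33: go left to 30.
        At 30: go left to 6.
          6 is a leaf — visit 6.
        At 30: go right to 25.
          At 25: go left to 24.
            24 is a leaf — visit 24.
          At 25: go right to 11.
            11 is a leaf — visit 11.
          Visit 25.
        Visit 30.
      At 33: go right to 35.
        At 35: no left child.
        At 35: go right to 19.
          At 19: go left to 38.
            38 is a leaf — visit 38.
          At 19: no right child.
          Visit 19.
        Visit 35.
      Visit 33.
    Visit 18.
  Visit 37.
Visit 3.

39 13 22 27 6 24 11 25 30 38 19 35 33 18 37 3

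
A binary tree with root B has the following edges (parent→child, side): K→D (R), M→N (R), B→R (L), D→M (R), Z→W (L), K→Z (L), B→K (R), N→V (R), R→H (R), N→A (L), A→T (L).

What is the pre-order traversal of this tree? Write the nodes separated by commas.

Pre-order visits the node, then its left subtree, then its right subtree.
Visit B.
At B: go left to R.
  Visit R.
  At R: no left child.
  At R: go right to H.
    H is a leaf — visit H.
At B: go right to K.
  Visit K.
  At K: go left to Z.
    Visit Z.
    At Z: go left to W.
      W is a leaf — visit W.
    At Z: no right child.
  At K: go right to D.
    Visit D.
    At D: no left child.
    At D: go right to M.
      Visit M.
      At M: no left child.
      At M: go right to N.
        Visit N.
        At N: go left to A.
          Visit A.
          At A: go left to T.
            T is a leaf — visit T.
          At A: no right child.
        At N: go right to V.
          V is a leaf — visit V.

B, R, H, K, Z, W, D, M, N, A, T, V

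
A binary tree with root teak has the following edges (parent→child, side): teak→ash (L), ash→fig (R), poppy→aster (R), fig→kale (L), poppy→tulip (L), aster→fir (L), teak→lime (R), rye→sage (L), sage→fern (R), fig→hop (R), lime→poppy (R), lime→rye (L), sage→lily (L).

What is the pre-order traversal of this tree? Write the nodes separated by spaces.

Pre-order visits the node, then its left subtree, then its right subtree.
Visit teak.
At teak: go left to ash.
  Visit ash.
  At ash: no left child.
  At ash: go right to fig.
    Visit fig.
    At fig: go left to kale.
      kale is a leaf — visit kale.
    At fig: go right to hop.
      hop is a leaf — visit hop.
At teak: go right to lime.
  Visit lime.
  At lime: go left to rye.
    Visit rye.
    At rye: go left to sage.
      Visit sage.
      At sage: go left to lily.
        lily is a leaf — visit lily.
      At sage: go right to fern.
        fern is a leaf — visit fern.
    At rye: no right child.
  At lime: go right to poppy.
    Visit poppy.
    At poppy: go left to tulip.
      tulip is a leaf — visit tulip.
    At poppy: go right to aster.
      Visit aster.
      At aster: go left to fir.
        fir is a leaf — visit fir.
      At aster: no right child.

teak ash fig kale hop lime rye sage lily fern poppy tulip aster fir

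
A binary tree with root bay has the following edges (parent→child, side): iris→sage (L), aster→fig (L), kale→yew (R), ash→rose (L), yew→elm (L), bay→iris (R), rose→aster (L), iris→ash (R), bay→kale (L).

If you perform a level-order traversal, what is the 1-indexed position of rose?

Level-order visits nodes level by level from the root, left to right within each level.
Level 0: bay
Level 1: kale, iris
Level 2: yew, sage, ash
Level 3: elm, rose
Level 4: aster
Level 5: fig
Full level-order sequence: bay, kale, iris, yew, sage, ash, elm, rose, aster, fig.

8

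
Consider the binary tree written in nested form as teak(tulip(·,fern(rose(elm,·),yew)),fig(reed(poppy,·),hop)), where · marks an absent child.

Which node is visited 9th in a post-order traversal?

Post-order visits the left subtree, then the right subtree, then the node.
At teak: go left to tulip.
  At tulip: no left child.
  At tulip: go right to fern.
    At fern: go left to rose.
      At rose: go left to elm.
        elm is a leaf — visit elm.
      At rose: no right child.
      Visit rose.
    At fern: go right to yew.
      yew is a leaf — visit yew.
    Visit fern.
  Visit tulip.
At teak: go right to fig.
  At fig: go left to reed.
    At reed: go left to poppy.
      poppy is a leaf — visit poppy.
    At reed: no right child.
    Visit reed.
  At fig: go right to hop.
    hop is a leaf — visit hop.
  Visit fig.
Visit teak.
Full post-order sequence: elm, rose, yew, fern, tulip, poppy, reed, hop, fig, teak.

fig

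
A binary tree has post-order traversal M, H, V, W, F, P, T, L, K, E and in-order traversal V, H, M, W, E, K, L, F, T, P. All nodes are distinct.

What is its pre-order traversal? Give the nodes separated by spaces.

The last element of post-order is the root; it splits in-order into left and right subtrees.
Root E: left subtree has 4 nodes {V, H, M, W}, right has 5 {K, L, F, T, P}.
  Root W: left subtree has 3 nodes {V, H, M}, right has 0 { }.
    Root V: left subtree has 0 nodes { }, right has 2 {H, M}.
      Root H: left subtree has 0 nodes { }, right has 1 {M}.
  Root K: left subtree has 0 nodes { }, right has 4 {L, F, T, P}.
    Root L: left subtree has 0 nodes { }, right has 3 {F, T, P}.
      Root T: left subtree has 1 node {F}, right has 1 {P}.

E W V H M K L T F P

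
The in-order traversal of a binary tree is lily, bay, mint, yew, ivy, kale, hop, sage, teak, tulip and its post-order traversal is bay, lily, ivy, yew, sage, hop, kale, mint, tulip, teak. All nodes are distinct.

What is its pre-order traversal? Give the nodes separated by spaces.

teak mint lily bay kale yew ivy hop sage tulip

The last element of post-order is the root; it splits in-order into left and right subtrees.
Root teak: left subtree has 8 nodes {lily, bay, mint, yew, ivy, kale, hop, sage}, right has 1 {tulip}.
  Root mint: left subtree has 2 nodes {lily, bay}, right has 5 {yew, ivy, kale, hop, sage}.
    Root lily: left subtree has 0 nodes { }, right has 1 {bay}.
    Root kale: left subtree has 2 nodes {yew, ivy}, right has 2 {hop, sage}.
      Root yew: left subtree has 0 nodes { }, right has 1 {ivy}.
      Root hop: left subtree has 0 nodes { }, right has 1 {sage}.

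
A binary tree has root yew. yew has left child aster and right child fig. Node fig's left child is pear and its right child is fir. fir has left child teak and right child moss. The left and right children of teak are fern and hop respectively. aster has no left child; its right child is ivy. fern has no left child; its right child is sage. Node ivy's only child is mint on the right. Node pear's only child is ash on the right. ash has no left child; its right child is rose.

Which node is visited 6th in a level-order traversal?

Level-order visits nodes level by level from the root, left to right within each level.
Level 0: yew
Level 1: aster, fig
Level 2: ivy, pear, fir
Level 3: mint, ash, teak, moss
Level 4: rose, fern, hop
Level 5: sage
Full level-order sequence: yew, aster, fig, ivy, pear, fir, mint, ash, teak, moss, rose, fern, hop, sage.

fir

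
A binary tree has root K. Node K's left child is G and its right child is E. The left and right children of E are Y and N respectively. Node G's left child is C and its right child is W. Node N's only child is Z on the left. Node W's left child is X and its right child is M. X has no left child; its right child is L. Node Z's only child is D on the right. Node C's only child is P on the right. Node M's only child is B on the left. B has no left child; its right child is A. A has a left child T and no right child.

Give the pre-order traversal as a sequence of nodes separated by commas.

K, G, C, P, W, X, L, M, B, A, T, E, Y, N, Z, D

Pre-order visits the node, then its left subtree, then its right subtree.
Visit K.
At K: go left to G.
  Visit G.
  At G: go left to C.
    Visit C.
    At C: no left child.
    At C: go right to P.
      P is a leaf — visit P.
  At G: go right to W.
    Visit W.
    At W: go left to X.
      Visit X.
      At X: no left child.
      At X: go right to L.
        L is a leaf — visit L.
    At W: go right to M.
      Visit M.
      At M: go left to B.
        Visit B.
        At B: no left child.
        At B: go right to A.
          Visit A.
          At A: go left to T.
            T is a leaf — visit T.
          At A: no right child.
      At M: no right child.
At K: go right to E.
  Visit E.
  At E: go left to Y.
    Y is a leaf — visit Y.
  At E: go right to N.
    Visit N.
    At N: go left to Z.
      Visit Z.
      At Z: no left child.
      At Z: go right to D.
        D is a leaf — visit D.
    At N: no right child.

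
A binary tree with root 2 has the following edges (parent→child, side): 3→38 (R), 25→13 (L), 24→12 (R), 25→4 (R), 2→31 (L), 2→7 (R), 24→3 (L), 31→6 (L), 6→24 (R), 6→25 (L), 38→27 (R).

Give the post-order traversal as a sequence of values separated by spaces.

Post-order visits the left subtree, then the right subtree, then the node.
At 2: go left to 31.
  At 31: go left to 6.
    At 6: go left to 25.
      At 25: go left to 13.
        13 is a leaf — visit 13.
      At 25: go right to 4.
        4 is a leaf — visit 4.
      Visit 25.
    At 6: go right to 24.
      At 24: go left to 3.
        At 3: no left child.
        At 3: go right to 38.
          At 38: no left child.
          At 38: go right to 27.
            27 is a leaf — visit 27.
          Visit 38.
        Visit 3.
      At 24: go right to 12.
        12 is a leaf — visit 12.
      Visit 24.
    Visit 6.
  At 31: no right child.
  Visit 31.
At 2: go right to 7.
  7 is a leaf — visit 7.
Visit 2.

13 4 25 27 38 3 12 24 6 31 7 2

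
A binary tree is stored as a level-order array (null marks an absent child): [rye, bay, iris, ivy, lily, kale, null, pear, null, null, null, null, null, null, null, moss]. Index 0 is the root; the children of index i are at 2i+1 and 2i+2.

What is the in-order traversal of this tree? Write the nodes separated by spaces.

In-order visits the left subtree, then the node, then the right subtree.
At rye: go left to bay.
  At bay: go left to ivy.
    At ivy: go left to pear.
      At pear: go left to moss.
        moss is a leaf — visit moss.
      Visit pear.
      At pear: no right child.
    Visit ivy.
    At ivy: no right child.
  Visit bay.
  At bay: go right to lily.
    lily is a leaf — visit lily.
Visit rye.
At rye: go right to iris.
  At iris: go left to kale.
    kale is a leaf — visit kale.
  Visit iris.
  At iris: no right child.

moss pear ivy bay lily rye kale iris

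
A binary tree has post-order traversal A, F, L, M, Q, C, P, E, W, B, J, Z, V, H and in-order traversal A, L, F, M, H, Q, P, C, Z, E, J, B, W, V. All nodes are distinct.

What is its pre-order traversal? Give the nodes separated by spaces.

The last element of post-order is the root; it splits in-order into left and right subtrees.
Root H: left subtree has 4 nodes {A, L, F, M}, right has 9 {Q, P, C, Z, E, J, B, W, V}.
  Root M: left subtree has 3 nodes {A, L, F}, right has 0 { }.
    Root L: left subtree has 1 node {A}, right has 1 {F}.
  Root V: left subtree has 8 nodes {Q, P, C, Z, E, J, B, W}, right has 0 { }.
    Root Z: left subtree has 3 nodes {Q, P, C}, right has 4 {E, J, B, W}.
      Root P: left subtree has 1 node {Q}, right has 1 {C}.
      Root J: left subtree has 1 node {E}, right has 2 {B, W}.
        Root B: left subtree has 0 nodes { }, right has 1 {W}.

H M L A F V Z P Q C J E B W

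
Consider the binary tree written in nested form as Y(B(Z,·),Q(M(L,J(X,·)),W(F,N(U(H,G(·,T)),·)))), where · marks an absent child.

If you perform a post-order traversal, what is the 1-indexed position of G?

Post-order visits the left subtree, then the right subtree, then the node.
At Y: go left to B.
  At B: go left to Z.
    Z is a leaf — visit Z.
  At B: no right child.
  Visit B.
At Y: go right to Q.
  At Q: go left to M.
    At M: go left to L.
      L is a leaf — visit L.
    At M: go right to J.
      At J: go left to X.
        X is a leaf — visit X.
      At J: no right child.
      Visit J.
    Visit M.
  At Q: go right to W.
    At W: go left to F.
      F is a leaf — visit F.
    At W: go right to N.
      At N: go left to U.
        At U: go left to H.
          H is a leaf — visit H.
        At U: go right to G.
          At G: no left child.
          At G: go right to T.
            T is a leaf — visit T.
          Visit G.
        Visit U.
      At N: no right child.
      Visit N.
    Visit W.
  Visit Q.
Visit Y.
Full post-order sequence: Z, B, L, X, J, M, F, H, T, G, U, N, W, Q, Y.

10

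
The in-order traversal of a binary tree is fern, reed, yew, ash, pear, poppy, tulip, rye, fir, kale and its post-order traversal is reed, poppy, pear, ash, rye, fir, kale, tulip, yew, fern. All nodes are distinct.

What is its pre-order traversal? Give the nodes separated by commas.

fern, yew, reed, tulip, ash, pear, poppy, kale, fir, rye

The last element of post-order is the root; it splits in-order into left and right subtrees.
Root fern: left subtree has 0 nodes { }, right has 9 {reed, yew, ash, pear, poppy, tulip, rye, fir, kale}.
  Root yew: left subtree has 1 node {reed}, right has 7 {ash, pear, poppy, tulip, rye, fir, kale}.
    Root tulip: left subtree has 3 nodes {ash, pear, poppy}, right has 3 {rye, fir, kale}.
      Root ash: left subtree has 0 nodes { }, right has 2 {pear, poppy}.
        Root pear: left subtree has 0 nodes { }, right has 1 {poppy}.
      Root kale: left subtree has 2 nodes {rye, fir}, right has 0 { }.
        Root fir: left subtree has 1 node {rye}, right has 0 { }.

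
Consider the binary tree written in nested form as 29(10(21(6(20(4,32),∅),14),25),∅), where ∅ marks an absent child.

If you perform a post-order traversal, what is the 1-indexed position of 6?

Post-order visits the left subtree, then the right subtree, then the node.
At 29: go left to 10.
  At 10: go left to 21.
    At 21: go left to 6.
      At 6: go left to 20.
        At 20: go left to 4.
          4 is a leaf — visit 4.
        At 20: go right to 32.
          32 is a leaf — visit 32.
        Visit 20.
      At 6: no right child.
      Visit 6.
    At 21: go right to 14.
      14 is a leaf — visit 14.
    Visit 21.
  At 10: go right to 25.
    25 is a leaf — visit 25.
  Visit 10.
At 29: no right child.
Visit 29.
Full post-order sequence: 4, 32, 20, 6, 14, 21, 25, 10, 29.

4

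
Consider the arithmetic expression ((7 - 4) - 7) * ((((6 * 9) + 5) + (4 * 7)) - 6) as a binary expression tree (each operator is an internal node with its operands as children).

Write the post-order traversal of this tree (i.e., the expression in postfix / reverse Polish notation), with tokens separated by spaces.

Post-order on an expression tree gives postfix notation: for each operator, emit left operand, right operand, then the operator.

7 4 - 7 - 6 9 * 5 + 4 7 * + 6 - *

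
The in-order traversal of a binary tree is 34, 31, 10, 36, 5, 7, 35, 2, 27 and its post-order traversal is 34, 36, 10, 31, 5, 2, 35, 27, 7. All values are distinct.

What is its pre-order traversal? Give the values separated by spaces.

The last element of post-order is the root; it splits in-order into left and right subtrees.
Root 7: left subtree has 5 nodes {34, 31, 10, 36, 5}, right has 3 {35, 2, 27}.
  Root 5: left subtree has 4 nodes {34, 31, 10, 36}, right has 0 { }.
    Root 31: left subtree has 1 node {34}, right has 2 {10, 36}.
      Root 10: left subtree has 0 nodes { }, right has 1 {36}.
  Root 27: left subtree has 2 nodes {35, 2}, right has 0 { }.
    Root 35: left subtree has 0 nodes { }, right has 1 {2}.

7 5 31 34 10 36 27 35 2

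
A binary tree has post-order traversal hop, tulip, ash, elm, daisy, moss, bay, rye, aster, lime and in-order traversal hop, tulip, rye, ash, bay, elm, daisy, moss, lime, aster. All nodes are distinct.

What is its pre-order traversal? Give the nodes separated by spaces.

The last element of post-order is the root; it splits in-order into left and right subtrees.
Root lime: left subtree has 8 nodes {hop, tulip, rye, ash, bay, elm, daisy, moss}, right has 1 {aster}.
  Root rye: left subtree has 2 nodes {hop, tulip}, right has 5 {ash, bay, elm, daisy, moss}.
    Root tulip: left subtree has 1 node {hop}, right has 0 { }.
    Root bay: left subtree has 1 node {ash}, right has 3 {elm, daisy, moss}.
      Root moss: left subtree has 2 nodes {elm, daisy}, right has 0 { }.
        Root daisy: left subtree has 1 node {elm}, right has 0 { }.

lime rye tulip hop bay ash moss daisy elm aster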